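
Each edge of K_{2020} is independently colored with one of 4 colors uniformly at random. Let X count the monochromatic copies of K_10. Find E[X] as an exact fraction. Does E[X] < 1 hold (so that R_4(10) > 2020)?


E[X] = C(2020, 10) · 4^{1 − 45} = 304832018578739931133653656 · 4^{−44} = 304832018578739931133653656/309485009821345068724781056.
As a reduced fraction: E[X] = 38104002322342491391706707/38685626227668133590597632 ≈ 0.9849654.
Is E[X] < 1? YES.
Since E[X] < 1, there exists a 4-coloring of K_{2020} with no monochromatic K_10; hence R_4(10) > 2020.

E[X] = 38104002322342491391706707/38685626227668133590597632 ≈ 0.9849654; E[X] < 1, so R_4(10) > 2020.


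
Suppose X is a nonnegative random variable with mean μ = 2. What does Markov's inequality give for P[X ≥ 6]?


μ = E[X] = 2, a = 6.
Markov: P[X ≥ 6] ≤ μ/a = (2)/6 = 1/3.
Numerically: ≈ 0.3333.
(Since a = 6 > μ = 2.0000, the bound 1/3 is < 1 and informative.)

P[X ≥ 6] ≤ 1/3 ≈ 0.3333.


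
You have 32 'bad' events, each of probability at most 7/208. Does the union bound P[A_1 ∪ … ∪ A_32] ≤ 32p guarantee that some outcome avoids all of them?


Union bound: P[∪_{i=1}^{32} A_i] ≤ Σ_i P[A_i] ≤ 32·p = 32·(7/208) = 14/13.
Numerically: 14/13 ≈ 1.0769231.
Is 14/13 < 1? NO.
Since the bound 14/13 is ≥ 1, the union bound is uninformative here; it does NOT by itself certify existence.

32·p = 14/13 ≈ 1.0769231; existence NOT certified by the union bound.


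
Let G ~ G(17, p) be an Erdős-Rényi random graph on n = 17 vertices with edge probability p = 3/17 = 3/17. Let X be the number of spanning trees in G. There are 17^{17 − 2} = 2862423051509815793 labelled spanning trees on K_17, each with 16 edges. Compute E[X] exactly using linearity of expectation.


K_17 has 17^{17 − 2} = 2862423051509815793 labelled spanning trees.
For each such spanning tree H, let X_H = 1 if all 16 edges of H are present in G. Then P[X_H = 1] = p^{16} = (3/17)^{16} = 43046721/48661191875666868481.
By linearity: E[X] = Σ_H E[X_H] = 2862423051509815793 · p^{16} = 2862423051509815793 · 43046721/48661191875666868481 = 43046721/17.
Numerically: E[X] ≈ 2.5322e+06.

E[X] = 2862423051509815793 · (3/17)^{16} = 43046721/17 ≈ 2.5322e+06.


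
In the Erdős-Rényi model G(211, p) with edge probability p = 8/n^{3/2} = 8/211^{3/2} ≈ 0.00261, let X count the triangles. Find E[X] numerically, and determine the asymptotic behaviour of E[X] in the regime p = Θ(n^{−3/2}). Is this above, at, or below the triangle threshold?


Number of potential triangles: C(211, 3) = 1543465.
Each occurs with probability p³ ≈ (0.00261)³ ≈ 1.778275e-08.
By linearity: E[X] = C(211, 3)·p³ ≈ 1543465 · 1.778275e-08 ≈ 0.0274.
Since α = 3/2 > 1, p = c/n^{3/2} = o(1/n) is below the triangle threshold p ~ 1/n. Asymptotically E[X] ~ (c³/6)·n^{3(1−α)} = (8³/6)·n^{-1.5} → 0, so by Markov's inequality G has no triangles w.h.p.

E[X] ≈ 0.0274; in regime p = Θ(1/n^{3/2}) E[X] tends to 0 (below the triangle threshold p ~ 1/n).


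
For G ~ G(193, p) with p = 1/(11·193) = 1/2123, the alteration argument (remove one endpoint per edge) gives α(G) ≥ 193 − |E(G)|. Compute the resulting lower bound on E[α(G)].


E[|E(G)|] = C(193, 2)·p = 18528 · (1/2123) = 96/11.
E[α(G)] ≥ n − E[|E(G)|] = 193 − 96/11 = 2027/11.
Numerically: ≈ 184.27273.
(This is only a lower bound; the true E[α(G)] may be larger.)

E[α(G)] ≥ 2027/11 ≈ 184.27273.


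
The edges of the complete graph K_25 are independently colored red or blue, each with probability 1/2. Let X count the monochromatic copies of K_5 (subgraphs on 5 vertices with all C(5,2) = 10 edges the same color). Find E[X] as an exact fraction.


Let X = Σ_S X_S over the C(25, 5) = 53130 subsets S of size 5, where X_S = 1 if the K_5 on S is monochromatic.
For a fixed S, the K_5 on S has C(5, 2) = 10 edges. P[all 10 edges red] = (1/2)^10, and likewise for blue, so P[monochromatic] = 2·(1/2)^10 = 2^{1 − 10} = 1/512.
By linearity: E[X] = C(25, 5) · 2^{1 − 10} = 53130 · 1/512 = 26565/256.
Numerically: E[X] ≈ 103.7695.

E[X] = C(25,5)·2^(1−C(5,2)) = 26565/256 ≈ 103.7695.


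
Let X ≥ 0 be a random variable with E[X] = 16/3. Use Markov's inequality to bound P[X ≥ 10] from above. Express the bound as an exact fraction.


μ = E[X] = 16/3, a = 10.
Markov: P[X ≥ 10] ≤ μ/a = (16/3)/10 = 8/15.
Numerically: ≈ 0.5333.
(Since a = 10 > μ = 5.3333, the bound 8/15 is < 1 and informative.)

P[X ≥ 10] ≤ 8/15 ≈ 0.5333.


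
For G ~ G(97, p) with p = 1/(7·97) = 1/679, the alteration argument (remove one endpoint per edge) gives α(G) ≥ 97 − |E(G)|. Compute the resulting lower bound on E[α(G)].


E[|E(G)|] = C(97, 2)·p = 4656 · (1/679) = 48/7.
E[α(G)] ≥ n − E[|E(G)|] = 97 − 48/7 = 631/7.
Numerically: ≈ 90.143.
(This is only a lower bound; the true E[α(G)] may be larger.)

E[α(G)] ≥ 631/7 ≈ 90.143.


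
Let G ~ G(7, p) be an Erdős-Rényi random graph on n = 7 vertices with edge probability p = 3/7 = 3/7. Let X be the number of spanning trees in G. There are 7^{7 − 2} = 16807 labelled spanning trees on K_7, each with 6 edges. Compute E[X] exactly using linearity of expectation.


K_7 has 7^{7 − 2} = 16807 labelled spanning trees.
For each such spanning tree H, let X_H = 1 if all 6 edges of H are present in G. Then P[X_H = 1] = p^{6} = (3/7)^{6} = 729/117649.
By linearity: E[X] = Σ_H E[X_H] = 16807 · p^{6} = 16807 · 729/117649 = 729/7.
Numerically: E[X] ≈ 104.

E[X] = 16807 · (3/7)^{6} = 729/7 ≈ 104.


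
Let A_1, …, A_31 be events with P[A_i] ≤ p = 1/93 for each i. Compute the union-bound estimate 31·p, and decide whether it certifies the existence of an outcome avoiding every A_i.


Union bound: P[∪_{i=1}^{31} A_i] ≤ Σ_i P[A_i] ≤ 31·p = 31·(1/93) = 1/3.
Numerically: 1/3 ≈ 0.333.
Is 1/3 < 1? YES.
Since P[∪ A_i] ≤ 1/3 < 1, the complement has P[∩ A_i^c] ≥ 1 − 1/3 = 2/3 > 0, so some outcome avoids every A_i.

31·p = 1/3 ≈ 0.333; existence CERTIFIED by the union bound.


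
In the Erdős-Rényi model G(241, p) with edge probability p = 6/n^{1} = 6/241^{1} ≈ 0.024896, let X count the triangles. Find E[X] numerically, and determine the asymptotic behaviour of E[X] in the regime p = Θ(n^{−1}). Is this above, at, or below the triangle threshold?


Number of potential triangles: C(241, 3) = 2303960.
Each occurs with probability p³ ≈ (0.024896)³ ≈ 1.5431304e-05.
By linearity: E[X] = C(241, 3)·p³ ≈ 2303960 · 1.5431304e-05 ≈ 35.55311.
Here α = 1, so p = 6/n is exactly at the triangle threshold p ~ 1/n. Asymptotically E[X] → c³/6 = 6³/6 = 36 ≈ 36.00000, a bounded constant. In this regime the triangle count is asymptotically Poisson(c³/6).

E[X] ≈ 35.55311; in regime p = Θ(1/n^{1}) E[X] stays bounded (at the triangle threshold p ~ 1/n).


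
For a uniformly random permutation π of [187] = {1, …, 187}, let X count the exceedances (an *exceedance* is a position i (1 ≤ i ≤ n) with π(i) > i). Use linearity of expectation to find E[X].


Write X = Σ_{i=1}^{187} X_i, where X_i = 1_{π(i) > i}.
For each fixed i, π(i) is uniform over {1, …, 187} (marginal of a uniform permutation), so P[π(i) > i] = (n − i)/n. Summing: Σ_{i=1}^{187} (n − i)/n = (0 + 1 + … + 186)/187 = 187(187 − 1)/(2·187) = (187 − 1)/2.
Hence E[X] = Σ_{i=1}^{187} (187 − i)/187 = 93 ≈ 93.000.

E[X] = 93 = 93.000.


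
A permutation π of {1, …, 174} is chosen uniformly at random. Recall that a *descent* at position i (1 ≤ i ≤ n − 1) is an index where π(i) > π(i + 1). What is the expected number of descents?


Write X = Σ X_I over i = 1, …, 173, with X_I the indicator of one descent.
There are 173 indicators.
For each fixed i, the pair (π(i), π(i+1)) is a uniformly random ordered pair of distinct values from {1, …, 174}; by symmetry P[π(i) > π(i+1)] = 1/2.
By linearity: E[X] = 173 · (1/2) = (174 − 1) · (1/2) = 173/2 ≈ 86.50000.

E[X] = 173/2 = 86.50000.


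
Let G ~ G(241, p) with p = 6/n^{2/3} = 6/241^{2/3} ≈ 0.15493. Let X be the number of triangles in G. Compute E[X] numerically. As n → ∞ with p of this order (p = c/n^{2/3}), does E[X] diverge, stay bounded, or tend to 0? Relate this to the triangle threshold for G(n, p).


Number of potential triangles: C(241, 3) = 2303960.
Each occurs with probability p³ ≈ (0.15493)³ ≈ 3.7189442e-03.
By linearity: E[X] = C(241, 3)·p³ ≈ 2303960 · 3.7189442e-03 ≈ 8568.29876.
Since α = 2/3 < 1, p = c/n^{2/3} ≫ 1/n is above the triangle threshold p ~ 1/n. Asymptotically E[X] ~ (c³/6)·n^{3(1−α)} = (6³/6)·n^{1} → ∞; triangles are abundant w.h.p.

E[X] ≈ 8568.29876; in regime p = Θ(1/n^{2/3}) E[X] diverges (above the triangle threshold p ~ 1/n).


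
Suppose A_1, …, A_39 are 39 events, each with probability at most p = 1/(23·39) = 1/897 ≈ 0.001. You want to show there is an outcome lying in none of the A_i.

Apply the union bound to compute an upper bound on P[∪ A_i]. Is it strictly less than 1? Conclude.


Union bound: P[∪_{i=1}^{39} A_i] ≤ Σ_i P[A_i] ≤ 39·p = 39·(1/897) = 1/23.
Numerically: 1/23 ≈ 0.043.
Is 1/23 < 1? YES.
Since P[∪ A_i] ≤ 1/23 < 1, the complement has P[∩ A_i^c] ≥ 1 − 1/23 = 22/23 > 0, so some outcome avoids every A_i.

39·p = 1/23 ≈ 0.043; existence CERTIFIED by the union bound.


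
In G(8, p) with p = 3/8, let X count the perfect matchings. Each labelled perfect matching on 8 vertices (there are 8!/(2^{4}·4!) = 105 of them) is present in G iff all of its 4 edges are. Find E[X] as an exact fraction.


K_8 has 8!/(2^{4}·4!) = 105 labelled perfect matchings.
For each such perfect matching H, let X_H = 1 if all 4 edges of H are present in G. Then P[X_H = 1] = p^{4} = (3/8)^{4} = 81/4096.
Summing the indicators: E[X] = Σ_H E[X_H] = 105 · p^{4} = 105 · 81/4096 = 8505/4096.
Numerically: E[X] ≈ 2.076.

E[X] = 105 · (3/8)^{4} = 8505/4096 ≈ 2.076.


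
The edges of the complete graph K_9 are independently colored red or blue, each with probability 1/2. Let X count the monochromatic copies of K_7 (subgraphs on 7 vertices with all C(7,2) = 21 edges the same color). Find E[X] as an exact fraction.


Let X = Σ_S X_S over the C(9, 7) = 36 subsets S of size 7, where X_S = 1 if the K_7 on S is monochromatic.
For a fixed S, the K_7 on S has C(7, 2) = 21 edges. P[all 21 edges red] = (1/2)^21, and likewise for blue, so P[monochromatic] = 2·(1/2)^21 = 2^{1 − 21} = 1/1048576.
By linearity of expectation: E[X] = C(9, 7) · 2^{1 − 21} = 36 · 1/1048576 = 9/262144.
Numerically: E[X] ≈ 0.000.

E[X] = C(9,7)·2^(1−C(7,2)) = 9/262144 ≈ 0.000.


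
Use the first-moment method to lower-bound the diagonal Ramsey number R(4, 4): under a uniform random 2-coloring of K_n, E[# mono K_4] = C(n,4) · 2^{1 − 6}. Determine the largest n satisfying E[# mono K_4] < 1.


We need C(n, 4) · 2^{1 − 6} < 1, i.e. C(n, 4) < 2^{6 − 1} = 32.
Check values of n near the boundary:
  n = 4: C(4, 4) = 1; 1 < 32? YES
  n = 5: C(5, 4) = 5; 5 < 32? YES
  n = 6: C(6, 4) = 15; 15 < 32? YES
  n = 7: C(7, 4) = 35; 35 < 32? NO
  n = 8: C(8, 4) = 70; 70 < 32? NO
  n = 9: C(9, 4) = 126; 126 < 32? NO
The largest n with C(n, 4) < 32 is n = 6 (where E[X] = 15/32 ≈ 0.468750). Hence R(4, 4) > 6, i.e. R(4, 4) ≥ 7.

Largest n = 6; hence R(4, 4) > 6.


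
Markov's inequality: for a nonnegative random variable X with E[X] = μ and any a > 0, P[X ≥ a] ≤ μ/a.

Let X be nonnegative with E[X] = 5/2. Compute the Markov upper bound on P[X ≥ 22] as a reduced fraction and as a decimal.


μ = E[X] = 5/2, a = 22.
Markov: P[X ≥ 22] ≤ μ/a = (5/2)/22 = 5/44.
Numerically: ≈ 0.113636.
(Since a = 22 > μ = 2.500000, the bound 5/44 is < 1 and informative.)

P[X ≥ 22] ≤ 5/44 ≈ 0.113636.


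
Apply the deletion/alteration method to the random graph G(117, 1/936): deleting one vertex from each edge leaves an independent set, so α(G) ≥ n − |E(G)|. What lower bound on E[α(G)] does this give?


E[|E(G)|] = C(117, 2)·p = 6786 · (1/936) = 29/4.
E[α(G)] ≥ n − E[|E(G)|] = 117 − 29/4 = 439/4.
Numerically: ≈ 109.75000.
(This is only a lower bound; the true E[α(G)] may be larger.)

E[α(G)] ≥ 439/4 ≈ 109.75000.


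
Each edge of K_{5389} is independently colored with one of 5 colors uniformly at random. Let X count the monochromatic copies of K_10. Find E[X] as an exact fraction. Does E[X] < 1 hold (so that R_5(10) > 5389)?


E[X] = C(5389, 10) · 5^{1 − 45} = 5645340767466558997768874792926 · 5^{−44} = 5645340767466558997768874792926/5684341886080801486968994140625.
As a reduced fraction: E[X] = 5645340767466558997768874792926/5684341886080801486968994140625 ≈ 0.993.
Is E[X] < 1? YES.
Since E[X] < 1, there exists a 5-coloring of K_{5389} with no monochromatic K_10; hence R_5(10) > 5389.

E[X] = 5645340767466558997768874792926/5684341886080801486968994140625 ≈ 0.993; E[X] < 1, so R_5(10) > 5389.


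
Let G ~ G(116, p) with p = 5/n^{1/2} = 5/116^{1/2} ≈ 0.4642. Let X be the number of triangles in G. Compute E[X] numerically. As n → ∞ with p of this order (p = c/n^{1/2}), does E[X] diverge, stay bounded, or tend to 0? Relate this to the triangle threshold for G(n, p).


Number of potential triangles: C(116, 3) = 253460.
Each occurs with probability p³ ≈ (0.4642)³ ≈ 1.000514e-01.
By linearity: E[X] = C(116, 3)·p³ ≈ 253460 · 1.000514e-01 ≈ 25359.0196.
Since α = 1/2 < 1, p = c/n^{1/2} ≫ 1/n is above the triangle threshold p ~ 1/n. Asymptotically E[X] ~ (c³/6)·n^{3(1−α)} = (5³/6)·n^{1.5} → ∞; triangles are abundant w.h.p.

E[X] ≈ 25359.0196; in regime p = Θ(1/n^{1/2}) E[X] diverges (above the triangle threshold p ~ 1/n).


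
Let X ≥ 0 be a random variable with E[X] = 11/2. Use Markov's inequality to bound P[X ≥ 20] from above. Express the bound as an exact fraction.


μ = E[X] = 11/2, a = 20.
Markov: P[X ≥ 20] ≤ μ/a = (11/2)/20 = 11/40.
Numerically: ≈ 0.2750.
(Since a = 20 > μ = 5.5000, the bound 11/40 is < 1 and informative.)

P[X ≥ 20] ≤ 11/40 ≈ 0.2750.


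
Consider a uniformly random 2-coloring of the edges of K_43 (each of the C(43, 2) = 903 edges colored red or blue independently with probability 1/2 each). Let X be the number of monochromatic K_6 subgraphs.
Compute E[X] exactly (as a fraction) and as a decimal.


Let X = Σ_S X_S over the C(43, 6) = 6096454 subsets S of size 6, where X_S = 1 if the K_6 on S is monochromatic.
For a fixed S, the K_6 on S has C(6, 2) = 15 edges. P[all 15 edges red] = (1/2)^15, and likewise for blue, so P[monochromatic] = 2·(1/2)^15 = 2^{1 − 15} = 1/16384.
By linearity of expectation: E[X] = C(43, 6) · 2^{1 − 15} = 6096454 · 1/16384 = 3048227/8192.
Numerically: E[X] ≈ 372.09802.

E[X] = C(43,6)·2^(1−C(6,2)) = 3048227/8192 ≈ 372.09802.


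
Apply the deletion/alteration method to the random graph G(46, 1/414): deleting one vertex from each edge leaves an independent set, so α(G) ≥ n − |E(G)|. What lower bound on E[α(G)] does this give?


E[|E(G)|] = C(46, 2)·p = 1035 · (1/414) = 5/2.
E[α(G)] ≥ n − E[|E(G)|] = 46 − 5/2 = 87/2.
Numerically: ≈ 43.50000.
(This is only a lower bound; the true E[α(G)] may be larger.)

E[α(G)] ≥ 87/2 ≈ 43.50000.


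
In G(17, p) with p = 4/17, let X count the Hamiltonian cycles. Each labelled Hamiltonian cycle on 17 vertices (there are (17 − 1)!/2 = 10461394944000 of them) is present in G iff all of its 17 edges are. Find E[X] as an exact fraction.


K_17 has (17 − 1)!/2 = 10461394944000 labelled Hamiltonian cycles.
For each such Hamiltonian cycle H, let X_H = 1 if all 17 edges of H are present in G. Then P[X_H = 1] = p^{17} = (4/17)^{17} = 17179869184/827240261886336764177.
By linearity: E[X] = Σ_H E[X_H] = 10461394944000 · p^{17} = 10461394944000 · 17179869184/827240261886336764177 = 179725396620079005696000/827240261886336764177.
Numerically: E[X] ≈ 217.3.

E[X] = 10461394944000 · (4/17)^{17} = 179725396620079005696000/827240261886336764177 ≈ 217.3.


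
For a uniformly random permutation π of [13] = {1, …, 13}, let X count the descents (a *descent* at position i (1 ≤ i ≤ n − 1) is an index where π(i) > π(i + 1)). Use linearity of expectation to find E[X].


Write X = Σ X_I over i = 1, …, 12, with X_I the indicator of one descent.
There are 12 indicators.
For each fixed i, the pair (π(i), π(i+1)) is a uniformly random ordered pair of distinct values from {1, …, 13}; by symmetry P[π(i) > π(i+1)] = 1/2.
By linearity: E[X] = 12 · (1/2) = (13 − 1) · (1/2) = 6 ≈ 6.000000.

E[X] = 6 = 6.000000.


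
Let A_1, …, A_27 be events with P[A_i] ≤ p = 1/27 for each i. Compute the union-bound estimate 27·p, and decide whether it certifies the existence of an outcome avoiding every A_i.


Union bound: P[∪_{i=1}^{27} A_i] ≤ Σ_i P[A_i] ≤ 27·p = 27·(1/27) = 1.
Numerically: 1 ≈ 1.000000.
Is 1 < 1? NO.
Since the bound 1 is ≥ 1, the union bound is uninformative here; it does NOT by itself certify existence.

27·p = 1 ≈ 1.000000; existence NOT certified by the union bound.


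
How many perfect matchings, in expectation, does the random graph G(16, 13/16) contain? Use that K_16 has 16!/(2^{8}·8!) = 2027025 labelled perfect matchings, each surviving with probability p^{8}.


K_16 has 16!/(2^{8}·8!) = 2027025 labelled perfect matchings.
For each such perfect matching H, let X_H = 1 if all 8 edges of H are present in G. Then P[X_H = 1] = p^{8} = (13/16)^{8} = 815730721/4294967296.
By linearity of expectation: E[X] = Σ_H E[X_H] = 2027025 · p^{8} = 2027025 · 815730721/4294967296 = 1653506564735025/4294967296.
Numerically: E[X] ≈ 384987.

E[X] = 2027025 · (13/16)^{8} = 1653506564735025/4294967296 ≈ 384987.


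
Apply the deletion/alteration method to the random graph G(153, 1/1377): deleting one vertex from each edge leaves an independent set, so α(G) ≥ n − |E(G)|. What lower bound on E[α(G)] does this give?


E[|E(G)|] = C(153, 2)·p = 11628 · (1/1377) = 76/9.
E[α(G)] ≥ n − E[|E(G)|] = 153 − 76/9 = 1301/9.
Numerically: ≈ 144.556.
(This is only a lower bound; the true E[α(G)] may be larger.)

E[α(G)] ≥ 1301/9 ≈ 144.556.


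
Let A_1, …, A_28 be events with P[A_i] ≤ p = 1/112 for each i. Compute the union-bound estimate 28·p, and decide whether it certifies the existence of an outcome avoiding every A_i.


Union bound: P[∪_{i=1}^{28} A_i] ≤ Σ_i P[A_i] ≤ 28·p = 28·(1/112) = 1/4.
Numerically: 1/4 ≈ 0.250000.
Is 1/4 < 1? YES.
Since P[∪ A_i] ≤ 1/4 < 1, the complement has P[∩ A_i^c] ≥ 1 − 1/4 = 3/4 > 0, so some outcome avoids every A_i.

28·p = 1/4 ≈ 0.250000; existence CERTIFIED by the union bound.


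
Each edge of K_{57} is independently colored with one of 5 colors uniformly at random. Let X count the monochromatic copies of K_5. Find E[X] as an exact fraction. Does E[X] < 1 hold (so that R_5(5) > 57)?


E[X] = C(57, 5) · 5^{1 − 10} = 4187106 · 5^{−9} = 4187106/1953125.
As a reduced fraction: E[X] = 4187106/1953125 ≈ 2.1437983.
Is E[X] < 1? NO.
Since E[X] ≥ 1, the first-moment bound is inconclusive at n = 57; it does NOT by itself certify R_5(5) > 57.

E[X] = 4187106/1953125 ≈ 2.1437983; E[X] ≥ 1; first-moment method inconclusive here.


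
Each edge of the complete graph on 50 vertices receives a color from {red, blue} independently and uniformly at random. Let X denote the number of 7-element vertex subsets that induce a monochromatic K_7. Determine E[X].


Let X = Σ_S X_S over the C(50, 7) = 99884400 subsets S of size 7, where X_S = 1 if the K_7 on S is monochromatic.
For a fixed S, the K_7 on S has C(7, 2) = 21 edges. P[all 21 edges red] = (1/2)^21, and likewise for blue, so P[monochromatic] = 2·(1/2)^21 = 2^{1 − 21} = 1/1048576.
By linearity of expectation: E[X] = C(50, 7) · 2^{1 − 21} = 99884400 · 1/1048576 = 6242775/65536.
Numerically: E[X] ≈ 95.257.

E[X] = C(50,7)·2^(1−C(7,2)) = 6242775/65536 ≈ 95.257.


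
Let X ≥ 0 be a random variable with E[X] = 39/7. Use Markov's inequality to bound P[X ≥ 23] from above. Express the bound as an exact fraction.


μ = E[X] = 39/7, a = 23.
Markov: P[X ≥ 23] ≤ μ/a = (39/7)/23 = 39/161.
Numerically: ≈ 0.242236.
(Since a = 23 > μ = 5.571429, the bound 39/161 is < 1 and informative.)

P[X ≥ 23] ≤ 39/161 ≈ 0.242236.


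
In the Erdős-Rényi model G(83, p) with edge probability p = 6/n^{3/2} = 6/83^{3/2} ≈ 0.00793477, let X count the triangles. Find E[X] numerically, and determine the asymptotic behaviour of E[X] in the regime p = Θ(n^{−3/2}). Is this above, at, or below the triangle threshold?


Number of potential triangles: C(83, 3) = 91881.
Each occurs with probability p³ ≈ (0.00793477)³ ≈ 4.99576885e-07.
By linearity: E[X] = C(83, 3)·p³ ≈ 91881 · 4.99576885e-07 ≈ 0.045902.
Since α = 3/2 > 1, p = c/n^{3/2} = o(1/n) is below the triangle threshold p ~ 1/n. Asymptotically E[X] ~ (c³/6)·n^{3(1−α)} = (6³/6)·n^{-1.5} → 0, so by Markov's inequality G has no triangles w.h.p.

E[X] ≈ 0.045902; in regime p = Θ(1/n^{3/2}) E[X] tends to 0 (below the triangle threshold p ~ 1/n).


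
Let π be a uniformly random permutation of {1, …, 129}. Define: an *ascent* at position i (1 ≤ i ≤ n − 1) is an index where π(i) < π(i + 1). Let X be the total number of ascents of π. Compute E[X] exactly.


Write X = Σ X_I over i = 1, …, 128, with X_I the indicator of one ascent.
There are 128 indicators.
For each fixed i, the pair (π(i), π(i+1)) is a uniformly random ordered pair of distinct values from {1, …, 129}; by symmetry P[π(i) < π(i+1)] = 1/2.
By linearity: E[X] = 128 · (1/2) = (129 − 1) · (1/2) = 64 ≈ 64.000.

E[X] = 64 = 64.000.


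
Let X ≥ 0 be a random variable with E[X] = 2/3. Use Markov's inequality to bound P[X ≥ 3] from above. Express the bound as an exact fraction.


μ = E[X] = 2/3, a = 3.
Markov: P[X ≥ 3] ≤ μ/a = (2/3)/3 = 2/9.
Numerically: ≈ 0.222.
(Since a = 3 > μ = 0.667, the bound 2/9 is < 1 and informative.)

P[X ≥ 3] ≤ 2/9 ≈ 0.222.


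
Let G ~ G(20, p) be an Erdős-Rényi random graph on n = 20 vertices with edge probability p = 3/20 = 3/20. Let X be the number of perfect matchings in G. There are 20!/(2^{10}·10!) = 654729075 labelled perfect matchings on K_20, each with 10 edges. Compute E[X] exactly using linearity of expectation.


K_20 has 20!/(2^{10}·10!) = 654729075 labelled perfect matchings.
For each such perfect matching H, let X_H = 1 if all 10 edges of H are present in G. Then P[X_H = 1] = p^{10} = (3/20)^{10} = 59049/10240000000000.
By linearity of expectation: E[X] = Σ_H E[X_H] = 654729075 · p^{10} = 654729075 · 59049/10240000000000 = 1546443885987/409600000000.
Numerically: E[X] ≈ 3.7755.

E[X] = 654729075 · (3/20)^{10} = 1546443885987/409600000000 ≈ 3.7755.


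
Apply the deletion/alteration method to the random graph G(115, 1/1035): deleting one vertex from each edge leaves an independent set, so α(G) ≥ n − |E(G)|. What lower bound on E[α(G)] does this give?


E[|E(G)|] = C(115, 2)·p = 6555 · (1/1035) = 19/3.
E[α(G)] ≥ n − E[|E(G)|] = 115 − 19/3 = 326/3.
Numerically: ≈ 108.6667.
(This is only a lower bound; the true E[α(G)] may be larger.)

E[α(G)] ≥ 326/3 ≈ 108.6667.


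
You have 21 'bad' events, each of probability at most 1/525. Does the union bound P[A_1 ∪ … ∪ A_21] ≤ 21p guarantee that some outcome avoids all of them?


Union bound: P[∪_{i=1}^{21} A_i] ≤ Σ_i P[A_i] ≤ 21·p = 21·(1/525) = 1/25.
Numerically: 1/25 ≈ 0.04000.
Is 1/25 < 1? YES.
Since P[∪ A_i] ≤ 1/25 < 1, the complement has P[∩ A_i^c] ≥ 1 − 1/25 = 24/25 > 0, so some outcome avoids every A_i.

21·p = 1/25 ≈ 0.04000; existence CERTIFIED by the union bound.


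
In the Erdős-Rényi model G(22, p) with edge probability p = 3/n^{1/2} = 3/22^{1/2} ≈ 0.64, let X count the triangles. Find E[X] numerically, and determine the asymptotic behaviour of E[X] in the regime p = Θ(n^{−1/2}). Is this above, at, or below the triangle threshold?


Number of potential triangles: C(22, 3) = 1540.
Each occurs with probability p³ ≈ (0.64)³ ≈ 2.61655e-01.
By linearity: E[X] = C(22, 3)·p³ ≈ 1540 · 2.61655e-01 ≈ 402.949.
Since α = 1/2 < 1, p = c/n^{1/2} ≫ 1/n is above the triangle threshold p ~ 1/n. Asymptotically E[X] ~ (c³/6)·n^{3(1−α)} = (3³/6)·n^{1.5} → ∞; triangles are abundant w.h.p.

E[X] ≈ 402.949; in regime p = Θ(1/n^{1/2}) E[X] diverges (above the triangle threshold p ~ 1/n).


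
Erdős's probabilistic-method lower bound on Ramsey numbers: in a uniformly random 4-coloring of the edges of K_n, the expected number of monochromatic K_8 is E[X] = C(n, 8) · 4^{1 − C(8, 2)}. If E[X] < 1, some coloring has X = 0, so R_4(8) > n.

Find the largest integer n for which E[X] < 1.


We need C(n, 8) · 4^{1 − 28} < 1, i.e. C(n, 8) < 4^{28 − 1} = 18014398509481984.
Check values of n near the boundary:
  n = 406: C(406, 8) = 17082453897995850; 17082453897995850 < 18014398509481984? YES
  n = 407: C(407, 8) = 17424959239309050; 17424959239309050 < 18014398509481984? YES
  n = 408: C(408, 8) = 17773458424095231; 17773458424095231 < 18014398509481984? YES
  n = 409: C(409, 8) = 18128041135797879; 18128041135797879 < 18014398509481984? NO
  n = 410: C(410, 8) = 18488798173326195; 18488798173326195 < 18014398509481984? NO
  n = 411: C(411, 8) = 18855821462126715; 18855821462126715 < 18014398509481984? NO
The largest n with C(n, 8) < 18014398509481984 is n = 408 (where E[X] = 17773458424095231/18014398509481984 ≈ 0.987). Hence R_4(8) > 408, i.e. R_4(8) ≥ 409.

Largest n = 408; hence R_4(8) > 408.


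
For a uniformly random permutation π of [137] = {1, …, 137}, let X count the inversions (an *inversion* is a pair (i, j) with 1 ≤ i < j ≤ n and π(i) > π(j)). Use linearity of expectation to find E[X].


Write X = Σ X_I over the C(137, 2) = 9316 pairs i < j, with X_I the indicator of one inversion.
There are 9316 indicators.
For each fixed pair i < j, the values π(i) and π(j) are two distinct elements of {1, …, 137} in uniformly random order; by symmetry P[π(i) > π(j)] = 1/2.
By linearity: E[X] = 9316 · (1/2) = C(137, 2) · (1/2) = 9316/2 = 4658 ≈ 4658.000.

E[X] = 4658 = 4658.000.


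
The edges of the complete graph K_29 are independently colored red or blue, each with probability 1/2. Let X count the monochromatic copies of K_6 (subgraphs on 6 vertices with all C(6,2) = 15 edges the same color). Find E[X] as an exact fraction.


Let X = Σ_S X_S over the C(29, 6) = 475020 subsets S of size 6, where X_S = 1 if the K_6 on S is monochromatic.
For a fixed S, the K_6 on S has C(6, 2) = 15 edges. P[all 15 edges red] = (1/2)^15, and likewise for blue, so P[monochromatic] = 2·(1/2)^15 = 2^{1 − 15} = 1/16384.
By linearity: E[X] = C(29, 6) · 2^{1 − 15} = 475020 · 1/16384 = 118755/4096.
Numerically: E[X] ≈ 28.992920.

E[X] = C(29,6)·2^(1−C(6,2)) = 118755/4096 ≈ 28.992920.


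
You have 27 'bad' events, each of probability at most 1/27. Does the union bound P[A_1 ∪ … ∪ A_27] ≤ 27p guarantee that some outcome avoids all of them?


Union bound: P[∪_{i=1}^{27} A_i] ≤ Σ_i P[A_i] ≤ 27·p = 27·(1/27) = 1.
Numerically: 1 ≈ 1.00000.
Is 1 < 1? NO.
Since the bound 1 is ≥ 1, the union bound is uninformative here; it does NOT by itself certify existence.

27·p = 1 ≈ 1.00000; existence NOT certified by the union bound.


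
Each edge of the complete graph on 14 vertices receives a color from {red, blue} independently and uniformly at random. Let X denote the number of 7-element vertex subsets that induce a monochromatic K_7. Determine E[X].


Let X = Σ_S X_S over the C(14, 7) = 3432 subsets S of size 7, where X_S = 1 if the K_7 on S is monochromatic.
For a fixed S, the K_7 on S has C(7, 2) = 21 edges. P[all 21 edges red] = (1/2)^21, and likewise for blue, so P[monochromatic] = 2·(1/2)^21 = 2^{1 − 21} = 1/1048576.
Summing: E[X] = C(14, 7) · 2^{1 − 21} = 3432 · 1/1048576 = 429/131072.
Numerically: E[X] ≈ 0.0033.

E[X] = C(14,7)·2^(1−C(7,2)) = 429/131072 ≈ 0.0033.


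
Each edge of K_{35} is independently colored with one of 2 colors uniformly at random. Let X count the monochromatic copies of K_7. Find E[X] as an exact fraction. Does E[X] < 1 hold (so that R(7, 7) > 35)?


E[X] = C(35, 7) · 2^{1 − 21} = 6724520 · 2^{−20} = 6724520/1048576.
As a reduced fraction: E[X] = 840565/131072 ≈ 6.413.
Is E[X] < 1? NO.
Since E[X] ≥ 1, the first-moment bound is inconclusive at n = 35; it does NOT by itself certify R(7, 7) > 35.

E[X] = 840565/131072 ≈ 6.413; E[X] ≥ 1; first-moment method inconclusive here.


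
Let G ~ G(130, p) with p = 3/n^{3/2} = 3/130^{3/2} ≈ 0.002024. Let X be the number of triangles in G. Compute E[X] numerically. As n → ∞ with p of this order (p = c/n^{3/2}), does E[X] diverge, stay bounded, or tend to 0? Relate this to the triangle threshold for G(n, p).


Number of potential triangles: C(130, 3) = 357760.
Each occurs with probability p³ ≈ (0.002024)³ ≈ 8.291225e-09.
By linearity: E[X] = C(130, 3)·p³ ≈ 357760 · 8.291225e-09 ≈ 0.0030.
Since α = 3/2 > 1, p = c/n^{3/2} = o(1/n) is below the triangle threshold p ~ 1/n. Asymptotically E[X] ~ (c³/6)·n^{3(1−α)} = (3³/6)·n^{-1.5} → 0, so by Markov's inequality G has no triangles w.h.p.

E[X] ≈ 0.0030; in regime p = Θ(1/n^{3/2}) E[X] tends to 0 (below the triangle threshold p ~ 1/n).


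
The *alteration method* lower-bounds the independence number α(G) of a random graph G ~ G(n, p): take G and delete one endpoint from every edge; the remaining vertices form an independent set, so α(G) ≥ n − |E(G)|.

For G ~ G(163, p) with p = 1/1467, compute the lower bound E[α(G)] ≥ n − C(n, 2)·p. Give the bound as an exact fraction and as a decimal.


E[|E(G)|] = C(163, 2)·p = 13203 · (1/1467) = 9.
E[α(G)] ≥ n − E[|E(G)|] = 163 − 9 = 154.
Numerically: ≈ 154.0000.
(This is only a lower bound; the true E[α(G)] may be larger.)

E[α(G)] ≥ 154 ≈ 154.0000.


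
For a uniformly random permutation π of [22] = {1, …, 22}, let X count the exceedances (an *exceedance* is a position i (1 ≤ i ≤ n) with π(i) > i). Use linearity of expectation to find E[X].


Write X = Σ_{i=1}^{22} X_i, where X_i = 1_{π(i) > i}.
For each fixed i, π(i) is uniform over {1, …, 22} (marginal of a uniform permutation), so P[π(i) > i] = (n − i)/n. Summing: Σ_{i=1}^{22} (n − i)/n = (0 + 1 + … + 21)/22 = 22(22 − 1)/(2·22) = (22 − 1)/2.
Hence E[X] = Σ_{i=1}^{22} (22 − i)/22 = 21/2 ≈ 10.500.

E[X] = 21/2 = 10.500.


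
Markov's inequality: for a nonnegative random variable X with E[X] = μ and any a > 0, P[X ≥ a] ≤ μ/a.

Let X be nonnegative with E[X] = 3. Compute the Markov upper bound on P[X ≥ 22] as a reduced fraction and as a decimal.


μ = E[X] = 3, a = 22.
Markov: P[X ≥ 22] ≤ μ/a = (3)/22 = 3/22.
Numerically: ≈ 0.136.
(Since a = 22 > μ = 3.000, the bound 3/22 is < 1 and informative.)

P[X ≥ 22] ≤ 3/22 ≈ 0.136.


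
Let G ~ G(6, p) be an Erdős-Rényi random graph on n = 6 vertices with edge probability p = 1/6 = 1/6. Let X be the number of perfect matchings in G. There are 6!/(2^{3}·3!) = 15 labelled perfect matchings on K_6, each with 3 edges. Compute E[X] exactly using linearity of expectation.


K_6 has 6!/(2^{3}·3!) = 15 labelled perfect matchings.
For each such perfect matching H, let X_H = 1 if all 3 edges of H are present in G. Then P[X_H = 1] = p^{3} = (1/6)^{3} = 1/216.
Summing the indicators: E[X] = Σ_H E[X_H] = 15 · p^{3} = 15 · 1/216 = 5/72.
Numerically: E[X] ≈ 0.06944.

E[X] = 15 · (1/6)^{3} = 5/72 ≈ 0.06944.


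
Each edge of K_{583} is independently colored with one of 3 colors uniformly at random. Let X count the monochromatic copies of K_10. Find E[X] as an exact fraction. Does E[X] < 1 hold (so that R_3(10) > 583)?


E[X] = C(583, 10) · 3^{1 − 45} = 1156690232601431494120 · 3^{−44} = 1156690232601431494120/984770902183611232881.
As a reduced fraction: E[X] = 1156690232601431494120/984770902183611232881 ≈ 1.1746.
Is E[X] < 1? NO.
Since E[X] ≥ 1, the first-moment bound is inconclusive at n = 583; it does NOT by itself certify R_3(10) > 583.

E[X] = 1156690232601431494120/984770902183611232881 ≈ 1.1746; E[X] ≥ 1; first-moment method inconclusive here.


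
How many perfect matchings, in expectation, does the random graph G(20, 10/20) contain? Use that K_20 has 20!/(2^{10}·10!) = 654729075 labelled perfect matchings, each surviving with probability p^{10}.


K_20 has 20!/(2^{10}·10!) = 654729075 labelled perfect matchings.
For each such perfect matching H, let X_H = 1 if all 10 edges of H are present in G. Then P[X_H = 1] = p^{10} = (1/2)^{10} = 1/1024.
By linearity: E[X] = Σ_H E[X_H] = 654729075 · p^{10} = 654729075 · 1/1024 = 654729075/1024.
Numerically: E[X] ≈ 6.3938e+05.

E[X] = 654729075 · (1/2)^{10} = 654729075/1024 ≈ 6.3938e+05.


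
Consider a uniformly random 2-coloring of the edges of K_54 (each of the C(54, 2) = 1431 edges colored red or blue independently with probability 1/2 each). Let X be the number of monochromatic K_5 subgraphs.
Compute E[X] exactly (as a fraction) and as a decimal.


Let X = Σ_S X_S over the C(54, 5) = 3162510 subsets S of size 5, where X_S = 1 if the K_5 on S is monochromatic.
For a fixed S, the K_5 on S has C(5, 2) = 10 edges. P[all 10 edges red] = (1/2)^10, and likewise for blue, so P[monochromatic] = 2·(1/2)^10 = 2^{1 − 10} = 1/512.
By linearity of expectation: E[X] = C(54, 5) · 2^{1 − 10} = 3162510 · 1/512 = 1581255/256.
Numerically: E[X] ≈ 6176.7773.

E[X] = C(54,5)·2^(1−C(5,2)) = 1581255/256 ≈ 6176.7773.


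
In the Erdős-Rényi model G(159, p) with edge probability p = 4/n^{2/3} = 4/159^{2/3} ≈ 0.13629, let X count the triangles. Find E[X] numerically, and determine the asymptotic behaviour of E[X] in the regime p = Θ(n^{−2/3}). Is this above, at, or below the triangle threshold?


Number of potential triangles: C(159, 3) = 657359.
Each occurs with probability p³ ≈ (0.13629)³ ≈ 2.5315454e-03.
By linearity: E[X] = C(159, 3)·p³ ≈ 657359 · 2.5315454e-03 ≈ 1664.13417.
Since α = 2/3 < 1, p = c/n^{2/3} ≫ 1/n is above the triangle threshold p ~ 1/n. Asymptotically E[X] ~ (c³/6)·n^{3(1−α)} = (4³/6)·n^{1} → ∞; triangles are abundant w.h.p.

E[X] ≈ 1664.13417; in regime p = Θ(1/n^{2/3}) E[X] diverges (above the triangle threshold p ~ 1/n).


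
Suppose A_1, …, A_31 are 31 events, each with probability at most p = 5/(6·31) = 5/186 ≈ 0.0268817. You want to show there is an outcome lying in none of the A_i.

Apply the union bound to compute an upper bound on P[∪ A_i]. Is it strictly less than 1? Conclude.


Union bound: P[∪_{i=1}^{31} A_i] ≤ Σ_i P[A_i] ≤ 31·p = 31·(5/186) = 5/6.
Numerically: 5/6 ≈ 0.8333333.
Is 5/6 < 1? YES.
Since P[∪ A_i] ≤ 5/6 < 1, the complement has P[∩ A_i^c] ≥ 1 − 5/6 = 1/6 > 0, so some outcome avoids every A_i.

31·p = 5/6 ≈ 0.8333333; existence CERTIFIED by the union bound.


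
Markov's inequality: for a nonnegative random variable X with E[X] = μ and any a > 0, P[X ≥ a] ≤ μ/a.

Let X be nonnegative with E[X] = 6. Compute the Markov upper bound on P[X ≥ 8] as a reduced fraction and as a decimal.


μ = E[X] = 6, a = 8.
Markov: P[X ≥ 8] ≤ μ/a = (6)/8 = 3/4.
Numerically: ≈ 0.750000.
(Since a = 8 > μ = 6.000000, the bound 3/4 is < 1 and informative.)

P[X ≥ 8] ≤ 3/4 ≈ 0.750000.


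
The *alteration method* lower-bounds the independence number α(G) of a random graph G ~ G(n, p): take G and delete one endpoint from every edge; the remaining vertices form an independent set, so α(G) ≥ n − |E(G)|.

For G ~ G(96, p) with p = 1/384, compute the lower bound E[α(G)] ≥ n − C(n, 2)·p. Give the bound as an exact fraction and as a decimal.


E[|E(G)|] = C(96, 2)·p = 4560 · (1/384) = 95/8.
E[α(G)] ≥ n − E[|E(G)|] = 96 − 95/8 = 673/8.
Numerically: ≈ 84.12500.
(This is only a lower bound; the true E[α(G)] may be larger.)

E[α(G)] ≥ 673/8 ≈ 84.12500.


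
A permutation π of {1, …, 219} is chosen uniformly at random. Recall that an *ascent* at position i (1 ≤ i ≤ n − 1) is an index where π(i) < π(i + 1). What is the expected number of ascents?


Write X = Σ X_I over i = 1, …, 218, with X_I the indicator of one ascent.
There are 218 indicators.
For each fixed i, the pair (π(i), π(i+1)) is a uniformly random ordered pair of distinct values from {1, …, 219}; by symmetry P[π(i) < π(i+1)] = 1/2.
By linearity: E[X] = 218 · (1/2) = (219 − 1) · (1/2) = 109 ≈ 109.0000.

E[X] = 109 = 109.0000.


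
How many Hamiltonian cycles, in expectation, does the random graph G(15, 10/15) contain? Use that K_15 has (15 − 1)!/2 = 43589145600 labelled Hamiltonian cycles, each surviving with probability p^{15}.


K_15 has (15 − 1)!/2 = 43589145600 labelled Hamiltonian cycles.
For each such Hamiltonian cycle H, let X_H = 1 if all 15 edges of H are present in G. Then P[X_H = 1] = p^{15} = (2/3)^{15} = 32768/14348907.
By linearity: E[X] = Σ_H E[X_H] = 43589145600 · p^{15} = 43589145600 · 32768/14348907 = 5877897625600/59049.
Numerically: E[X] ≈ 9.954e+07.

E[X] = 43589145600 · (2/3)^{15} = 5877897625600/59049 ≈ 9.954e+07.


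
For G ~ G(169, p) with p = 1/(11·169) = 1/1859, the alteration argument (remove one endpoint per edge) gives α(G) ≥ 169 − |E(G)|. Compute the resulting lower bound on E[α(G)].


E[|E(G)|] = C(169, 2)·p = 14196 · (1/1859) = 84/11.
E[α(G)] ≥ n − E[|E(G)|] = 169 − 84/11 = 1775/11.
Numerically: ≈ 161.364.
(This is only a lower bound; the true E[α(G)] may be larger.)

E[α(G)] ≥ 1775/11 ≈ 161.364.


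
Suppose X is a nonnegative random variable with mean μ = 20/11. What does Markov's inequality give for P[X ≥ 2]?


μ = E[X] = 20/11, a = 2.
Markov: P[X ≥ 2] ≤ μ/a = (20/11)/2 = 10/11.
Numerically: ≈ 0.90909.
(Since a = 2 > μ = 1.81818, the bound 10/11 is < 1 and informative.)

P[X ≥ 2] ≤ 10/11 ≈ 0.90909.


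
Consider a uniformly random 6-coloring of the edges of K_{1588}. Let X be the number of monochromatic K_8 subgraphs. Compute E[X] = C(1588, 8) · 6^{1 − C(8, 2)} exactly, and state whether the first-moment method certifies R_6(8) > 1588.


E[X] = C(1588, 8) · 6^{1 − 28} = 985402800396653769702 · 6^{−27} = 985402800396653769702/1023490369077469249536.
As a reduced fraction: E[X] = 54744600022036320539/56860576059859402752 ≈ 0.9628.
Is E[X] < 1? YES.
Since E[X] < 1, there exists a 6-coloring of K_{1588} with no monochromatic K_8; hence R_6(8) > 1588.

E[X] = 54744600022036320539/56860576059859402752 ≈ 0.9628; E[X] < 1, so R_6(8) > 1588.


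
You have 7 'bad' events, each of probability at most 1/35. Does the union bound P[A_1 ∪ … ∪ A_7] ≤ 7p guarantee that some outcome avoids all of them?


Union bound: P[∪_{i=1}^{7} A_i] ≤ Σ_i P[A_i] ≤ 7·p = 7·(1/35) = 1/5.
Numerically: 1/5 ≈ 0.2000000.
Is 1/5 < 1? YES.
Since P[∪ A_i] ≤ 1/5 < 1, the complement has P[∩ A_i^c] ≥ 1 − 1/5 = 4/5 > 0, so some outcome avoids every A_i.

7·p = 1/5 ≈ 0.2000000; existence CERTIFIED by the union bound.


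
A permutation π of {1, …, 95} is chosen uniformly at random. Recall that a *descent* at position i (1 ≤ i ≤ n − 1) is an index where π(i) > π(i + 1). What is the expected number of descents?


Write X = Σ X_I over i = 1, …, 94, with X_I the indicator of one descent.
There are 94 indicators.
For each fixed i, the pair (π(i), π(i+1)) is a uniformly random ordered pair of distinct values from {1, …, 95}; by symmetry P[π(i) > π(i+1)] = 1/2.
By linearity: E[X] = 94 · (1/2) = (95 − 1) · (1/2) = 47 ≈ 47.0000.

E[X] = 47 = 47.0000.


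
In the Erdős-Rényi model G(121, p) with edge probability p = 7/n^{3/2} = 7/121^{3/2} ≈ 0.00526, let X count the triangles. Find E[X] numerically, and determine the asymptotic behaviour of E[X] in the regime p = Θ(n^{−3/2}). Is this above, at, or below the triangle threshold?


Number of potential triangles: C(121, 3) = 287980.
Each occurs with probability p³ ≈ (0.00526)³ ≈ 1.45465e-07.
By linearity: E[X] = C(121, 3)·p³ ≈ 287980 · 1.45465e-07 ≈ 0.042.
Since α = 3/2 > 1, p = c/n^{3/2} = o(1/n) is below the triangle threshold p ~ 1/n. Asymptotically E[X] ~ (c³/6)·n^{3(1−α)} = (7³/6)·n^{-1.5} → 0, so by Markov's inequality G has no triangles w.h.p.

E[X] ≈ 0.042; in regime p = Θ(1/n^{3/2}) E[X] tends to 0 (below the triangle threshold p ~ 1/n).
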